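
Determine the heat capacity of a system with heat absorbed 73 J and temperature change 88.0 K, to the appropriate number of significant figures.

0.83 J/K

heat capacity = 73 J ÷ 88.0 K = 0.829545454545… J/K.
73 has 2 significant figures; 88.0 has 3.
Division/multiplication keeps the fewest: 2 significant figures.
Rounded: 0.83 J/K.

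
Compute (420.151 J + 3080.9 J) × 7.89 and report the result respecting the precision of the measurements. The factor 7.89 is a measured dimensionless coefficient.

420.151 J + 3080.9 J = 3501.051 J; the sum is limited to 1 decimal place (5 s.f.).
Carrying full precision, 3501.051 × 7.89 = 27623.29239 J; 7.89 has 3 s.f., so the result keeps min(5, 3) = 3 s.f.
Rounded to 3 significant figures: 2.76 × 10⁴ J.

2.76 × 10⁴ J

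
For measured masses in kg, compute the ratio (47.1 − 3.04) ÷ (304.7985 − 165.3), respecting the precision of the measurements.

47.1 − 3.04 = 44.06, limited to 1 d.p. → 3 s.f.; 304.7985 − 165.3 = 139.4985, limited to 1 d.p. → 4 s.f.
Carrying full precision, 44.06 ÷ 139.4985 = 0.315845690097…; keep min(3, 4) = 3 s.f.
Rounded to 3 significant figures: 0.316.

0.316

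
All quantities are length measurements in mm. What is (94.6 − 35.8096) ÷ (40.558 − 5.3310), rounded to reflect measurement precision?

1.67

94.6 − 35.8096 = 58.7904, limited to 1 d.p. → 3 s.f.; 40.558 − 5.3310 = 35.2270, limited to 3 d.p. → 5 s.f.
Carrying full precision, 58.7904 ÷ 35.2270 = 1.66890169472…; keep min(3, 5) = 3 s.f.
Rounded to 3 significant figures: 1.67.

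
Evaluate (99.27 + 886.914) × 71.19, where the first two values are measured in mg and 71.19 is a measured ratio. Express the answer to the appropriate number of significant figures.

99.27 mg + 886.914 mg = 986.184 mg; the sum is limited to 2 decimal places (5 s.f.).
Carrying full precision, 986.184 × 71.19 = 70206.43896 mg; 71.19 has 4 s.f., so the result keeps min(5, 4) = 4 s.f.
Rounded to 4 significant figures: 7.021 × 10^4 mg.

7.021 × 10^4 mg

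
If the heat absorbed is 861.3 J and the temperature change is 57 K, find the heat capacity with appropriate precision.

15 J/K

heat capacity = 861.3 J ÷ 57 K = 15.1105263158… J/K.
861.3 has 4 significant figures; 57 has 2.
Division/multiplication keeps the fewest: 2 significant figures.
Rounded: 15 J/K.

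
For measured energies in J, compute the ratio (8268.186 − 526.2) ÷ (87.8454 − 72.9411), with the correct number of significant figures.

519.45

8268.186 − 526.2 = 7741.986, limited to 1 d.p. → 5 s.f.; 87.8454 − 72.9411 = 14.9043, limited to 4 d.p. → 6 s.f.
Carrying full precision, 7741.986 ÷ 14.9043 = 519.446468469…; keep min(5, 6) = 5 s.f.
Rounded to 5 significant figures: 519.45.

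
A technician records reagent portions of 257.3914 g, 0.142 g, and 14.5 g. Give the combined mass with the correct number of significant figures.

257.3914 g + 0.142 g + 14.5 g = 272.0334 g.
Addition/subtraction keeps the fewest decimal places: 257.3914 → 4 decimal places, 0.142 → 3 decimal places, 14.5 → 1 decimal place; limit is 1.
Rounded to 1 decimal place: 272.0 g.

272.0 g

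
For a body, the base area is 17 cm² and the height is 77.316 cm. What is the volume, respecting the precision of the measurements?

1.3 × 10^3 cm³

volume = 17 cm² × 77.316 cm = 1314.372 cm³.
17 has 2 significant figures; 77.316 has 5.
Division/multiplication keeps the fewest: 2 significant figures.
Rounded: 1.3 × 10^3 cm³.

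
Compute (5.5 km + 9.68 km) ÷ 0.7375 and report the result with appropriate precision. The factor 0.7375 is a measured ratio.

20.6 km

5.5 km + 9.68 km = 15.18 km; the sum is limited to 1 decimal place (3 s.f.).
Carrying full precision, 15.18 ÷ 0.7375 = 20.5830508475… km; 0.7375 has 4 s.f., so the result keeps min(3, 4) = 3 s.f.
Rounded to 3 significant figures: 20.6 km.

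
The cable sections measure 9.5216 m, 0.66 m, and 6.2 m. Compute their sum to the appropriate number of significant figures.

9.5216 m + 0.66 m + 6.2 m = 16.3816 m.
Addition/subtraction keeps the fewest decimal places: 9.5216 → 4 decimal places, 0.66 → 2 decimal places, 6.2 → 1 decimal place; limit is 1.
Rounded to 1 decimal place: 16.4 m.

16.4 m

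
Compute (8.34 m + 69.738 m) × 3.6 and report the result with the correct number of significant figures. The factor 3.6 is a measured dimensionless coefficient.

2.8 × 10^2 m

8.34 m + 69.738 m = 78.078 m; the sum is limited to 2 decimal places (4 s.f.).
Carrying full precision, 78.078 × 3.6 = 281.0808 m; 3.6 has 2 s.f., so the result keeps min(4, 2) = 2 s.f.
Rounded to 2 significant figures: 2.8 × 10^2 m.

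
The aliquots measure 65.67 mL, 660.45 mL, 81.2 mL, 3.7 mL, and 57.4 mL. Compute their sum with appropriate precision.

8.684 × 10^2 mL

65.67 mL + 660.45 mL + 81.2 mL + 3.7 mL + 57.4 mL = 868.42 mL.
Addition/subtraction keeps the fewest decimal places: 65.67 → 2 decimal places, 660.45 → 2 decimal places, 81.2 → 1 decimal place, 3.7 → 1 decimal place, 57.4 → 1 decimal place; limit is 1.
Rounded to 1 decimal place: 8.684 × 10^2 mL.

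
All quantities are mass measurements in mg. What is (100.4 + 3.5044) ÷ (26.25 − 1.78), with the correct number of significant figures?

4.246

100.4 + 3.5044 = 103.9044, limited to 1 d.p. → 4 s.f.; 26.25 − 1.78 = 24.47, limited to 2 d.p. → 4 s.f.
Carrying full precision, 103.9044 ÷ 24.47 = 4.24619534123…; keep min(4, 4) = 4 s.f.
Rounded to 4 significant figures: 4.246.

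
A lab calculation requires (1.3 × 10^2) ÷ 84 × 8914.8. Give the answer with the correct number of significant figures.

1.4 × 10^4

(1.3 × 10^2) ÷ 84 × 8914.8 = 13796.7142857…
Multiplication/division keeps the fewest significant figures: 1.3 × 10^2 → 2 s.f., 84 → 2 s.f., 8914.8 → 5 s.f.; limit is 2.
Rounded to 2 significant figures: 1.4 × 10^4.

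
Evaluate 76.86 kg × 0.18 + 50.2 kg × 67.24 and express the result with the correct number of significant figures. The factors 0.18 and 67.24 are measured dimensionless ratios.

76.86 × 0.18 = 13.8348 → 14 kg (2 s.f., last digit at the 10^0 place).
50.2 × 67.24 = 3375.448 → 3.38 × 10³ kg (3 s.f., last digit at the 10^1 place).
Sum: 3389.2828 kg; keep the coarser place, 10^1.
Result: 3.39 × 10³ kg.

3.39 × 10³ kg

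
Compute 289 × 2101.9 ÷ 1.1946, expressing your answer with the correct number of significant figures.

289 × 2101.9 ÷ 1.1946 = 508495.814499…
Multiplication/division keeps the fewest significant figures: 289 → 3 s.f., 2101.9 → 5 s.f., 1.1946 → 5 s.f.; limit is 3.
Rounded to 3 significant figures: 5.08 × 10⁵.

5.08 × 10⁵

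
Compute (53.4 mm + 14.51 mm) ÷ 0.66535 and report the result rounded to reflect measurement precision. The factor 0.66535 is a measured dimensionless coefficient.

102 mm

53.4 mm + 14.51 mm = 67.91 mm; the sum is limited to 1 decimal place (3 s.f.).
Carrying full precision, 67.91 ÷ 0.66535 = 102.066581498… mm; 0.66535 has 5 s.f., so the result keeps min(3, 5) = 3 s.f.
Rounded to 3 significant figures: 102 mm.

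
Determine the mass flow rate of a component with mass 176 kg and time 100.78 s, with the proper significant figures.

1.75 kg/s

mass flow rate = 176 kg ÷ 100.78 s = 1.74637824965… kg/s.
176 has 3 significant figures; 100.78 has 5.
Division/multiplication keeps the fewest: 3 significant figures.
Rounded: 1.75 kg/s.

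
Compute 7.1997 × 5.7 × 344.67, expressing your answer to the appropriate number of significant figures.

1.4 × 10⁴

7.1997 × 5.7 × 344.67 = 14144.6674143
Multiplication/division keeps the fewest significant figures: 7.1997 → 5 s.f., 5.7 → 2 s.f., 344.67 → 5 s.f.; limit is 2.
Rounded to 2 significant figures: 1.4 × 10⁴.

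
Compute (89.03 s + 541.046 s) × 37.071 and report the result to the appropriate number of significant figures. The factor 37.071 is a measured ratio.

89.03 s + 541.046 s = 630.076 s; the sum is limited to 2 decimal places (5 s.f.).
Carrying full precision, 630.076 × 37.071 = 23357.547396 s; 37.071 has 5 s.f., so the result keeps min(5, 5) = 5 s.f.
Rounded to 5 significant figures: 23358 s.

23358 s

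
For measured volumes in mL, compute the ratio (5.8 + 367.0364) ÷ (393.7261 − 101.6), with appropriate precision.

5.8 + 367.0364 = 372.8364, limited to 1 d.p. → 4 s.f.; 393.7261 − 101.6 = 292.1261, limited to 1 d.p. → 4 s.f.
Carrying full precision, 372.8364 ÷ 292.1261 = 1.27628582314…; keep min(4, 4) = 4 s.f.
Rounded to 4 significant figures: 1.276.

1.276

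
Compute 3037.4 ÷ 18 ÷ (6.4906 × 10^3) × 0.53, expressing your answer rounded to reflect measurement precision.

0.014

3037.4 ÷ 18 ÷ (6.4906 × 10^3) × 0.53 = 0.0137790890758…
Multiplication/division keeps the fewest significant figures: 3037.4 → 5 s.f., 18 → 2 s.f., 6.4906 × 10^3 → 5 s.f., 0.53 → 2 s.f.; limit is 2.
Rounded to 2 significant figures: 0.014.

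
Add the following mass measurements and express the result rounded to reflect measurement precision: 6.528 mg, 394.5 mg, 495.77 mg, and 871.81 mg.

1768.6 mg

6.528 mg + 394.5 mg + 495.77 mg + 871.81 mg = 1768.608 mg.
Addition/subtraction keeps the fewest decimal places: 6.528 → 3 decimal places, 394.5 → 1 decimal place, 495.77 → 2 decimal places, 871.81 → 2 decimal places; limit is 1.
Rounded to 1 decimal place: 1768.6 mg.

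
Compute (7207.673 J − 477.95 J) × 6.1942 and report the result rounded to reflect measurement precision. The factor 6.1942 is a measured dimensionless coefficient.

7207.673 J − 477.95 J = 6729.723 J; the difference is limited to 2 decimal places (6 s.f.).
Carrying full precision, 6729.723 × 6.1942 = 41685.2502066 J; 6.1942 has 5 s.f., so the result keeps min(6, 5) = 5 s.f.
Rounded to 5 significant figures: 41685 J.

41685 J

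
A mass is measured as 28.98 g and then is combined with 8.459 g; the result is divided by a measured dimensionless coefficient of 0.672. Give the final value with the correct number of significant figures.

28.98 g + 8.459 g = 37.439 g; the sum is limited to 2 decimal places (4 s.f.).
Carrying full precision, 37.439 ÷ 0.672 = 55.712797619… g; 0.672 has 3 s.f., so the result keeps min(4, 3) = 3 s.f.
Rounded to 3 significant figures: 55.7 g.

55.7 g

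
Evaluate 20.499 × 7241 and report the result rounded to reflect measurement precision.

1.484 × 10^5

20.499 × 7241 = 148433.259
Multiplication/division keeps the fewest significant figures: 20.499 → 5 s.f., 7241 → 4 s.f.; limit is 4.
Rounded to 4 significant figures: 1.484 × 10^5.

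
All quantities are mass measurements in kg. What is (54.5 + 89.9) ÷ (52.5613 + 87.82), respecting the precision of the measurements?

54.5 + 89.9 = 144.4, limited to 1 d.p. → 4 s.f.; 52.5613 + 87.82 = 140.3813, limited to 2 d.p. → 5 s.f.
Carrying full precision, 144.4 ÷ 140.3813 = 1.02862703223…; keep min(4, 5) = 4 s.f.
Rounded to 4 significant figures: 1.029.

1.029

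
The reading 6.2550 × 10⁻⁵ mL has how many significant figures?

5

6.2550 × 10⁻⁵: in scientific notation every digit of the coefficient is significant.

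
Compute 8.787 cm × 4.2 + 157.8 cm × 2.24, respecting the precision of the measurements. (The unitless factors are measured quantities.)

3.90 × 10² cm

8.787 × 4.2 = 36.9054 → 37 cm (2 s.f., last digit at the 10^0 place).
157.8 × 2.24 = 353.472 → 353 cm (3 s.f., last digit at the 10^0 place).
Sum: 390.3774 cm; keep the coarser place, 10^0.
Result: 3.90 × 10² cm.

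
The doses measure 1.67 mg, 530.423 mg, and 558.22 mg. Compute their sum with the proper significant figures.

1.67 mg + 530.423 mg + 558.22 mg = 1090.313 mg.
Addition/subtraction keeps the fewest decimal places: 1.67 → 2 decimal places, 530.423 → 3 decimal places, 558.22 → 2 decimal places; limit is 2.
Rounded to 2 decimal places: 1090.31 mg.

1090.31 mg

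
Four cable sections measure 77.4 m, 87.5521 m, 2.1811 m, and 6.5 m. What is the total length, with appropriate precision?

77.4 m + 87.5521 m + 2.1811 m + 6.5 m = 173.6332 m.
Addition/subtraction keeps the fewest decimal places: 77.4 → 1 decimal place, 87.5521 → 4 decimal places, 2.1811 → 4 decimal places, 6.5 → 1 decimal place; limit is 1.
Rounded to 1 decimal place: 173.6 m.

173.6 m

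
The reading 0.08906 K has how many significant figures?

4

0.08906: leading zeros are not significant; zeros between nonzero digits are significant.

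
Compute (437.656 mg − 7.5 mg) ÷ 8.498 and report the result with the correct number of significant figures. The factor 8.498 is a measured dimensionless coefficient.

437.656 mg − 7.5 mg = 430.156 mg; the difference is limited to 1 decimal place (4 s.f.).
Carrying full precision, 430.156 ÷ 8.498 = 50.6184984702… mg; 8.498 has 4 s.f., so the result keeps min(4, 4) = 4 s.f.
Rounded to 4 significant figures: 50.62 mg.

50.62 mg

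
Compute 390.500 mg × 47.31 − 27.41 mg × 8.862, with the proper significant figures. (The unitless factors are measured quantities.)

390.500 × 47.31 = 18474.555 → 1.847 × 10⁴ mg (4 s.f., last digit at the 10^1 place).
27.41 × 8.862 = 242.90742 → 242.9 mg (4 s.f., last digit at the 10^-1 place).
Difference: 18231.64758 mg; keep the coarser place, 10^1.
Result: 1.823 × 10⁴ mg.

1.823 × 10⁴ mg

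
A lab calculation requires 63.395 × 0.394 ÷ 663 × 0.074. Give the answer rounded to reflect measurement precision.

0.0028

63.395 × 0.394 ÷ 663 × 0.074 = 0.00278785010558…
Multiplication/division keeps the fewest significant figures: 63.395 → 5 s.f., 0.394 → 3 s.f., 663 → 3 s.f., 0.074 → 2 s.f.; limit is 2.
Rounded to 2 significant figures: 0.0028.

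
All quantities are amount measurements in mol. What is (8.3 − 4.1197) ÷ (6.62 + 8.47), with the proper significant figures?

0.28

8.3 − 4.1197 = 4.1803, limited to 1 d.p. → 2 s.f.; 6.62 + 8.47 = 15.09, limited to 2 d.p. → 4 s.f.
Carrying full precision, 4.1803 ÷ 15.09 = 0.277024519549…; keep min(2, 4) = 2 s.f.
Rounded to 2 significant figures: 0.28.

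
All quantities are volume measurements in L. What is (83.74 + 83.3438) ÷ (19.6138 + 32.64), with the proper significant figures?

3.198

83.74 + 83.3438 = 167.0838, limited to 2 d.p. → 5 s.f.; 19.6138 + 32.64 = 52.2538, limited to 2 d.p. → 4 s.f.
Carrying full precision, 167.0838 ÷ 52.2538 = 3.19754352793…; keep min(5, 4) = 4 s.f.
Rounded to 4 significant figures: 3.198.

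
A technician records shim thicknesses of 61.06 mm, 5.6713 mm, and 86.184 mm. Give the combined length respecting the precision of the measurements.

1.5292 × 10^2 mm

61.06 mm + 5.6713 mm + 86.184 mm = 152.9153 mm.
Addition/subtraction keeps the fewest decimal places: 61.06 → 2 decimal places, 5.6713 → 4 decimal places, 86.184 → 3 decimal places; limit is 2.
Rounded to 2 decimal places: 1.5292 × 10^2 mm.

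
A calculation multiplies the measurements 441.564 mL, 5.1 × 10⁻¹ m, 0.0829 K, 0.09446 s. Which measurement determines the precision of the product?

5.1 × 10⁻¹ m

441.564 mL → 6 s.f.; 5.1 × 10⁻¹ m → 2 s.f.; 0.0829 K → 3 s.f.; 0.09446 s → 4 s.f.
The fewest is 2 significant figures, from 5.1 × 10⁻¹ m.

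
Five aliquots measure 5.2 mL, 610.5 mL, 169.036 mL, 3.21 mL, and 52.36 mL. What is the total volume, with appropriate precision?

840.3 mL

5.2 mL + 610.5 mL + 169.036 mL + 3.21 mL + 52.36 mL = 840.306 mL.
Addition/subtraction keeps the fewest decimal places: 5.2 → 1 decimal place, 610.5 → 1 decimal place, 169.036 → 3 decimal places, 3.21 → 2 decimal places, 52.36 → 2 decimal places; limit is 1.
Rounded to 1 decimal place: 840.3 mL.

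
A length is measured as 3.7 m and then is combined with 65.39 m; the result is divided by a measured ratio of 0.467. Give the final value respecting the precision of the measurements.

148 m

3.7 m + 65.39 m = 69.09 m; the sum is limited to 1 decimal place (3 s.f.).
Carrying full precision, 69.09 ÷ 0.467 = 147.944325482… m; 0.467 has 3 s.f., so the result keeps min(3, 3) = 3 s.f.
Rounded to 3 significant figures: 148 m.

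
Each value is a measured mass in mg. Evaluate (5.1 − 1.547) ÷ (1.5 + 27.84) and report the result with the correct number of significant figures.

0.12

5.1 − 1.547 = 3.553, limited to 1 d.p. → 2 s.f.; 1.5 + 27.84 = 29.34, limited to 1 d.p. → 3 s.f.
Carrying full precision, 3.553 ÷ 29.34 = 0.121097477846…; keep min(2, 3) = 2 s.f.
Rounded to 2 significant figures: 0.12.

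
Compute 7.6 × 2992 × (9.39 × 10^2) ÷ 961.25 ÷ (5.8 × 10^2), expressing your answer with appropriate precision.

7.6 × 2992 × (9.39 × 10^2) ÷ 961.25 ÷ (5.8 × 10^2) = 38.298029326…
Multiplication/division keeps the fewest significant figures: 7.6 → 2 s.f., 2992 → 4 s.f., 9.39 × 10^2 → 3 s.f., 961.25 → 5 s.f., 5.8 × 10^2 → 2 s.f.; limit is 2.
Rounded to 2 significant figures: 38.

38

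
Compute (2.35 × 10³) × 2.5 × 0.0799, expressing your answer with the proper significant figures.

(2.35 × 10³) × 2.5 × 0.0799 = 469.4125
Multiplication/division keeps the fewest significant figures: 2.35 × 10³ → 3 s.f., 2.5 → 2 s.f., 0.0799 → 3 s.f.; limit is 2.
Rounded to 2 significant figures: 4.7 × 10².

4.7 × 10²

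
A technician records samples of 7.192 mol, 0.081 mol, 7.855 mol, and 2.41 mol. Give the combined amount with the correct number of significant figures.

7.192 mol + 0.081 mol + 7.855 mol + 2.41 mol = 17.538 mol.
Addition/subtraction keeps the fewest decimal places: 7.192 → 3 decimal places, 0.081 → 3 decimal places, 7.855 → 3 decimal places, 2.41 → 2 decimal places; limit is 2.
Rounded to 2 decimal places: 17.54 mol.

17.54 mol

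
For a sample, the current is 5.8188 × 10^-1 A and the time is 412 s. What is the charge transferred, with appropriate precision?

240. C

charge transferred = 5.8188 × 10^-1 A × 412 s = 239.73456 C.
5.8188 × 10^-1 has 5 significant figures; 412 has 3.
Division/multiplication keeps the fewest: 3 significant figures.
Rounded: 240. C.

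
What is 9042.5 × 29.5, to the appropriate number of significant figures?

2.67 × 10⁵

9042.5 × 29.5 = 266753.75
Multiplication/division keeps the fewest significant figures: 9042.5 → 5 s.f., 29.5 → 3 s.f.; limit is 3.
Rounded to 3 significant figures: 2.67 × 10⁵.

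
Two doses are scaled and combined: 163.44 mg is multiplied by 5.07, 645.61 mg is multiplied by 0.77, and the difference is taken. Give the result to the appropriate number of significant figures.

3.3 × 10² mg

163.44 × 5.07 = 828.6408 → 829 mg (3 s.f., last digit at the 10^0 place).
645.61 × 0.77 = 497.1197 → 5.0 × 10² mg (2 s.f., last digit at the 10^1 place).
Difference: 331.5211 mg; keep the coarser place, 10^1.
Result: 3.3 × 10² mg.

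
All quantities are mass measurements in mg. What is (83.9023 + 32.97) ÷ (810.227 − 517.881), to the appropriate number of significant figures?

0.39977

83.9023 + 32.97 = 116.8723, limited to 2 d.p. → 5 s.f.; 810.227 − 517.881 = 292.346, limited to 3 d.p. → 6 s.f.
Carrying full precision, 116.8723 ÷ 292.346 = 0.399773898052…; keep min(5, 6) = 5 s.f.
Rounded to 5 significant figures: 0.39977.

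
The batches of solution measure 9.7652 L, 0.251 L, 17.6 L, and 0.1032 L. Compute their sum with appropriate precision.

9.7652 L + 0.251 L + 17.6 L + 0.1032 L = 27.7194 L.
Addition/subtraction keeps the fewest decimal places: 9.7652 → 4 decimal places, 0.251 → 3 decimal places, 17.6 → 1 decimal place, 0.1032 → 4 decimal places; limit is 1.
Rounded to 1 decimal place: 27.7 L.

27.7 L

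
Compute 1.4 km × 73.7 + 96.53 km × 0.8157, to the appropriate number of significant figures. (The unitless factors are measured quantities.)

1.8 × 10² km

1.4 × 73.7 = 103.18 → 1.0 × 10² km (2 s.f., last digit at the 10^1 place).
96.53 × 0.8157 = 78.739521 → 78.74 km (4 s.f., last digit at the 10^-2 place).
Sum: 181.919521 km; keep the coarser place, 10^1.
Result: 1.8 × 10² km.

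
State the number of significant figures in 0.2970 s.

4

0.2970: leading zeros are not significant; trailing zeros after a decimal point are significant.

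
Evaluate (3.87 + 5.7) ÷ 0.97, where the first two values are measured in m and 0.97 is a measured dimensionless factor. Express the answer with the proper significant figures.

3.87 m + 5.7 m = 9.57 m; the sum is limited to 1 decimal place (2 s.f.).
Carrying full precision, 9.57 ÷ 0.97 = 9.86597938144… m; 0.97 has 2 s.f., so the result keeps min(2, 2) = 2 s.f.
Rounded to 2 significant figures: 9.9 m.

9.9 m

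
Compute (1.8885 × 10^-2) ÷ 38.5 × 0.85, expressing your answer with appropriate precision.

(1.8885 × 10^-2) ÷ 38.5 × 0.85 = 0.000416941558442…
Multiplication/division keeps the fewest significant figures: 1.8885 × 10^-2 → 5 s.f., 38.5 → 3 s.f., 0.85 → 2 s.f.; limit is 2.
Rounded to 2 significant figures: 4.2 × 10^-4.

4.2 × 10^-4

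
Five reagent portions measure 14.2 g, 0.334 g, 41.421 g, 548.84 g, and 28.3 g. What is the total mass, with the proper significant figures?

14.2 g + 0.334 g + 41.421 g + 548.84 g + 28.3 g = 633.095 g.
Addition/subtraction keeps the fewest decimal places: 14.2 → 1 decimal place, 0.334 → 3 decimal places, 41.421 → 3 decimal places, 548.84 → 2 decimal places, 28.3 → 1 decimal place; limit is 1.
Rounded to 1 decimal place: 633.1 g.

633.1 g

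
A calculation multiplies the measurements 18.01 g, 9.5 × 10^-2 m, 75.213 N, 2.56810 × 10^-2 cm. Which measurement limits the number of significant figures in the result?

9.5 × 10^-2 m

18.01 g → 4 s.f.; 9.5 × 10^-2 m → 2 s.f.; 75.213 N → 5 s.f.; 2.56810 × 10^-2 cm → 6 s.f.
The fewest is 2 significant figures, from 9.5 × 10^-2 m.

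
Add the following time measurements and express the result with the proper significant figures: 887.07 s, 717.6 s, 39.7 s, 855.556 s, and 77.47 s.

887.07 s + 717.6 s + 39.7 s + 855.556 s + 77.47 s = 2577.396 s.
Addition/subtraction keeps the fewest decimal places: 887.07 → 2 decimal places, 717.6 → 1 decimal place, 39.7 → 1 decimal place, 855.556 → 3 decimal places, 77.47 → 2 decimal places; limit is 1.
Rounded to 1 decimal place: 2577.4 s.

2577.4 s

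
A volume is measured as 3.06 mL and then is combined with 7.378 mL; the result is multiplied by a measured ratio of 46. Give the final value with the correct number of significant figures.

4.8 × 10^2 mL

3.06 mL + 7.378 mL = 10.438 mL; the sum is limited to 2 decimal places (4 s.f.).
Carrying full precision, 10.438 × 46 = 480.148 mL; 46 has 2 s.f., so the result keeps min(4, 2) = 2 s.f.
Rounded to 2 significant figures: 4.8 × 10^2 mL.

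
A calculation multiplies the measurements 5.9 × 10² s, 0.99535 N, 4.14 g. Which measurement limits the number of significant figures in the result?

5.9 × 10² s → 2 s.f.; 0.99535 N → 5 s.f.; 4.14 g → 3 s.f.
The fewest is 2 significant figures, from 5.9 × 10² s.

5.9 × 10² s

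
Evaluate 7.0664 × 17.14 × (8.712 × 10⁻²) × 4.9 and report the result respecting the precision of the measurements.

52

7.0664 × 17.14 × (8.712 × 10⁻²) × 4.9 = 51.7038617652…
Multiplication/division keeps the fewest significant figures: 7.0664 → 5 s.f., 17.14 → 4 s.f., 8.712 × 10⁻² → 4 s.f., 4.9 → 2 s.f.; limit is 2.
Rounded to 2 significant figures: 52.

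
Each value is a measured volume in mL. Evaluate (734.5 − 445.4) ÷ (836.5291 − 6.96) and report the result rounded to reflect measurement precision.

734.5 − 445.4 = 289.1, limited to 1 d.p. → 4 s.f.; 836.5291 − 6.96 = 829.5691, limited to 2 d.p. → 5 s.f.
Carrying full precision, 289.1 ÷ 829.5691 = 0.348494176073…; keep min(4, 5) = 4 s.f.
Rounded to 4 significant figures: 0.3485.

0.3485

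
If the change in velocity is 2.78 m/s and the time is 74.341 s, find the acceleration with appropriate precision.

acceleration = 2.78 m/s ÷ 74.341 s = 0.0373952462302… m/s².
2.78 has 3 significant figures; 74.341 has 5.
Division/multiplication keeps the fewest: 3 significant figures.
Rounded: 0.0374 m/s².

0.0374 m/s²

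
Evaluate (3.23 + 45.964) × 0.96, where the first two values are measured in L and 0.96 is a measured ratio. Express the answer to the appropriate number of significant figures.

3.23 L + 45.964 L = 49.194 L; the sum is limited to 2 decimal places (4 s.f.).
Carrying full precision, 49.194 × 0.96 = 47.22624 L; 0.96 has 2 s.f., so the result keeps min(4, 2) = 2 s.f.
Rounded to 2 significant figures: 47 L.

47 L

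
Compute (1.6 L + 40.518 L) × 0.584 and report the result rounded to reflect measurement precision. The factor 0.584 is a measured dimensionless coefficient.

24.6 L

1.6 L + 40.518 L = 42.118 L; the sum is limited to 1 decimal place (3 s.f.).
Carrying full precision, 42.118 × 0.584 = 24.596912 L; 0.584 has 3 s.f., so the result keeps min(3, 3) = 3 s.f.
Rounded to 3 significant figures: 24.6 L.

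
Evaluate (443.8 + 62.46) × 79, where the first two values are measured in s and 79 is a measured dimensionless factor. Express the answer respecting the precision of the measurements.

4.0 × 10⁴ s

443.8 s + 62.46 s = 506.26 s; the sum is limited to 1 decimal place (4 s.f.).
Carrying full precision, 506.26 × 79 = 39994.54 s; 79 has 2 s.f., so the result keeps min(4, 2) = 2 s.f.
Rounded to 2 significant figures: 4.0 × 10⁴ s.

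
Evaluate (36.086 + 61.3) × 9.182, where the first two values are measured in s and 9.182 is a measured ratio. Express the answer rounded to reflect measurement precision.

36.086 s + 61.3 s = 97.386 s; the sum is limited to 1 decimal place (3 s.f.).
Carrying full precision, 97.386 × 9.182 = 894.198252 s; 9.182 has 4 s.f., so the result keeps min(3, 4) = 3 s.f.
Rounded to 3 significant figures: 894 s.

894 s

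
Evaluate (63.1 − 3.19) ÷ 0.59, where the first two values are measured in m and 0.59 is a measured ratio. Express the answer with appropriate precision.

63.1 m − 3.19 m = 59.91 m; the difference is limited to 1 decimal place (3 s.f.).
Carrying full precision, 59.91 ÷ 0.59 = 101.542372881… m; 0.59 has 2 s.f., so the result keeps min(3, 2) = 2 s.f.
Rounded to 2 significant figures: 1.0 × 10^2 m.

1.0 × 10^2 m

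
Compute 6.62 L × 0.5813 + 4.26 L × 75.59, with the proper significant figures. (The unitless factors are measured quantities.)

326 L

6.62 × 0.5813 = 3.848206 → 3.85 L (3 s.f., last digit at the 10^-2 place).
4.26 × 75.59 = 322.0134 → 322 L (3 s.f., last digit at the 10^0 place).
Sum: 325.861606 L; keep the coarser place, 10^0.
Result: 326 L.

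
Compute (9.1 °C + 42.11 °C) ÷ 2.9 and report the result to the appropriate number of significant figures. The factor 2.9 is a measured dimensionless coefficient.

9.1 °C + 42.11 °C = 51.21 °C; the sum is limited to 1 decimal place (3 s.f.).
Carrying full precision, 51.21 ÷ 2.9 = 17.6586206897… °C; 2.9 has 2 s.f., so the result keeps min(3, 2) = 2 s.f.
Rounded to 2 significant figures: 18 °C.

18 °C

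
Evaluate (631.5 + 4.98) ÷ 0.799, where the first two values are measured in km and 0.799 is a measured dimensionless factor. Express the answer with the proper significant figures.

631.5 km + 4.98 km = 636.48 km; the sum is limited to 1 decimal place (4 s.f.).
Carrying full precision, 636.48 ÷ 0.799 = 796.595744681… km; 0.799 has 3 s.f., so the result keeps min(4, 3) = 3 s.f.
Rounded to 3 significant figures: 797 km.

797 km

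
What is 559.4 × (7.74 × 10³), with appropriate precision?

559.4 × (7.74 × 10³) = 4329756
Multiplication/division keeps the fewest significant figures: 559.4 → 4 s.f., 7.74 × 10³ → 3 s.f.; limit is 3.
Rounded to 3 significant figures: 4.33 × 10⁶.

4.33 × 10⁶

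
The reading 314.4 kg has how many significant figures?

314.4: every digit is nonzero and significant.

4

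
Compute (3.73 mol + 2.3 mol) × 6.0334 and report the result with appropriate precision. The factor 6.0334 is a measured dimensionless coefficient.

3.73 mol + 2.3 mol = 6.03 mol; the sum is limited to 1 decimal place (2 s.f.).
Carrying full precision, 6.03 × 6.0334 = 36.381402 mol; 6.0334 has 5 s.f., so the result keeps min(2, 5) = 2 s.f.
Rounded to 2 significant figures: 36 mol.

36 mol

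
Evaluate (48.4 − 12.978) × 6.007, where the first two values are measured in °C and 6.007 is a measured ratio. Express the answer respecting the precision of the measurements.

213 °C

48.4 °C − 12.978 °C = 35.422 °C; the difference is limited to 1 decimal place (3 s.f.).
Carrying full precision, 35.422 × 6.007 = 212.779954 °C; 6.007 has 4 s.f., so the result keeps min(3, 4) = 3 s.f.
Rounded to 3 significant figures: 213 °C.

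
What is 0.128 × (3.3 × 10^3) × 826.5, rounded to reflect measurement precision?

0.128 × (3.3 × 10^3) × 826.5 = 349113.6
Multiplication/division keeps the fewest significant figures: 0.128 → 3 s.f., 3.3 × 10^3 → 2 s.f., 826.5 → 4 s.f.; limit is 2.
Rounded to 2 significant figures: 3.5 × 10^5.

3.5 × 10^5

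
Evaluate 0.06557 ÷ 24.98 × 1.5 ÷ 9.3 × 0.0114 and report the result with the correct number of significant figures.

0.06557 ÷ 24.98 × 1.5 ÷ 9.3 × 0.0114 = 0.00000482642888504…
Multiplication/division keeps the fewest significant figures: 0.06557 → 4 s.f., 24.98 → 4 s.f., 1.5 → 2 s.f., 9.3 → 2 s.f., 0.0114 → 3 s.f.; limit is 2.
Rounded to 2 significant figures: 4.8 × 10^-6.

4.8 × 10^-6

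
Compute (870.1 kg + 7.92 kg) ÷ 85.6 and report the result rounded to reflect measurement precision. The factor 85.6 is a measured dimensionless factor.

870.1 kg + 7.92 kg = 878.02 kg; the sum is limited to 1 decimal place (4 s.f.).
Carrying full precision, 878.02 ÷ 85.6 = 10.2572429907… kg; 85.6 has 3 s.f., so the result keeps min(4, 3) = 3 s.f.
Rounded to 3 significant figures: 10.3 kg.

10.3 kg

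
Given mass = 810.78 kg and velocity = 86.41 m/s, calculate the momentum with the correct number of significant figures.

momentum = 810.78 kg × 86.41 m/s = 70059.4998 kg·m/s.
810.78 has 5 significant figures; 86.41 has 4.
Division/multiplication keeps the fewest: 4 significant figures.
Rounded: 7.006 × 10⁴ kg·m/s.

7.006 × 10⁴ kg·m/s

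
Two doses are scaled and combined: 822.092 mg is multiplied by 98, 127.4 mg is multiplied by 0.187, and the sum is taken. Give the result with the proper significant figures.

822.092 × 98 = 80565.016 → 8.1 × 10^4 mg (2 s.f., last digit at the 10^3 place).
127.4 × 0.187 = 23.8238 → 23.8 mg (3 s.f., last digit at the 10^-1 place).
Sum: 80588.8398 mg; keep the coarser place, 10^3.
Result: 8.1 × 10^4 mg.

8.1 × 10^4 mg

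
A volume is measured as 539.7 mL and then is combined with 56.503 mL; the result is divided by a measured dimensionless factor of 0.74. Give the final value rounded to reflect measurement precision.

8.1 × 10² mL

539.7 mL + 56.503 mL = 596.203 mL; the sum is limited to 1 decimal place (4 s.f.).
Carrying full precision, 596.203 ÷ 0.74 = 805.67972973… mL; 0.74 has 2 s.f., so the result keeps min(4, 2) = 2 s.f.
Rounded to 2 significant figures: 8.1 × 10² mL.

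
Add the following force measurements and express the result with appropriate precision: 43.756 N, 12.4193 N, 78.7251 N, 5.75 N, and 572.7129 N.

713.36 N

43.756 N + 12.4193 N + 78.7251 N + 5.75 N + 572.7129 N = 713.3633 N.
Addition/subtraction keeps the fewest decimal places: 43.756 → 3 decimal places, 12.4193 → 4 decimal places, 78.7251 → 4 decimal places, 5.75 → 2 decimal places, 572.7129 → 4 decimal places; limit is 2.
Rounded to 2 decimal places: 713.36 N.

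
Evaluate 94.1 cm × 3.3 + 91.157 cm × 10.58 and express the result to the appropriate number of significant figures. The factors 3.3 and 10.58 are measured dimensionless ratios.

94.1 × 3.3 = 310.53 → 3.1 × 10² cm (2 s.f., last digit at the 10^1 place).
91.157 × 10.58 = 964.44106 → 964.4 cm (4 s.f., last digit at the 10^-1 place).
Sum: 1274.97106 cm; keep the coarser place, 10^1.
Result: 1.27 × 10³ cm.

1.27 × 10³ cm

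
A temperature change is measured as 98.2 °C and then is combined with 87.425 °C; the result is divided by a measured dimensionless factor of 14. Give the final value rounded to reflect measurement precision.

13 °C

98.2 °C + 87.425 °C = 185.625 °C; the sum is limited to 1 decimal place (4 s.f.).
Carrying full precision, 185.625 ÷ 14 = 13.2589285714… °C; 14 has 2 s.f., so the result keeps min(4, 2) = 2 s.f.
Rounded to 2 significant figures: 13 °C.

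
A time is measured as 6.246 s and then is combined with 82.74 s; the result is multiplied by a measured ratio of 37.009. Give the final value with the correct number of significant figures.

6.246 s + 82.74 s = 88.986 s; the sum is limited to 2 decimal places (4 s.f.).
Carrying full precision, 88.986 × 37.009 = 3293.282874 s; 37.009 has 5 s.f., so the result keeps min(4, 5) = 4 s.f.
Rounded to 4 significant figures: 3293 s.

3293 s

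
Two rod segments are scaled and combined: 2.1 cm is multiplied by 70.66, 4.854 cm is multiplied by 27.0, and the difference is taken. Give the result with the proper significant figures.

2 × 10¹ cm

2.1 × 70.66 = 148.386 → 1.5 × 10² cm (2 s.f., last digit at the 10^1 place).
4.854 × 27.0 = 131.058 → 131 cm (3 s.f., last digit at the 10^0 place).
Difference: 17.328 cm; keep the coarser place, 10^1.
Result: 2 × 10¹ cm.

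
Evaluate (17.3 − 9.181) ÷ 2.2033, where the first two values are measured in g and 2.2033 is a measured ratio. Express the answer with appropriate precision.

17.3 g − 9.181 g = 8.119 g; the difference is limited to 1 decimal place (2 s.f.).
Carrying full precision, 8.119 ÷ 2.2033 = 3.68492715472… g; 2.2033 has 5 s.f., so the result keeps min(2, 5) = 2 s.f.
Rounded to 2 significant figures: 3.7 g.

3.7 g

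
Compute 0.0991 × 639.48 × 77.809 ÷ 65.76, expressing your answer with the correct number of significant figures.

0.0991 × 639.48 × 77.809 ÷ 65.76 = 74.9840079473…
Multiplication/division keeps the fewest significant figures: 0.0991 → 3 s.f., 639.48 → 5 s.f., 77.809 → 5 s.f., 65.76 → 4 s.f.; limit is 3.
Rounded to 3 significant figures: 75.0.

75.0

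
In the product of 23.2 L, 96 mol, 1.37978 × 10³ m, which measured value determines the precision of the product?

23.2 L → 3 s.f.; 96 mol → 2 s.f.; 1.37978 × 10³ m → 6 s.f.
The fewest is 2 significant figures, from 96 mol.

96 mol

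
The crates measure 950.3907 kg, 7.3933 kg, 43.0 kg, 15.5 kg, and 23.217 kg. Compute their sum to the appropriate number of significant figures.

1039.5 kg

950.3907 kg + 7.3933 kg + 43.0 kg + 15.5 kg + 23.217 kg = 1039.5010 kg.
Addition/subtraction keeps the fewest decimal places: 950.3907 → 4 decimal places, 7.3933 → 4 decimal places, 43.0 → 1 decimal place, 15.5 → 1 decimal place, 23.217 → 3 decimal places; limit is 1.
Rounded to 1 decimal place: 1039.5 kg.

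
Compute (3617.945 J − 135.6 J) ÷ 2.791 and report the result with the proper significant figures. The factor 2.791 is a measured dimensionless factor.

1248 J

3617.945 J − 135.6 J = 3482.345 J; the difference is limited to 1 decimal place (5 s.f.).
Carrying full precision, 3482.345 ÷ 2.791 = 1247.70512361… J; 2.791 has 4 s.f., so the result keeps min(5, 4) = 4 s.f.
Rounded to 4 significant figures: 1248 J.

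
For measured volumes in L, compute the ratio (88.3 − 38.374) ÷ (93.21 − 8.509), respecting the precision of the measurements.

88.3 − 38.374 = 49.926, limited to 1 d.p. → 3 s.f.; 93.21 − 8.509 = 84.701, limited to 2 d.p. → 4 s.f.
Carrying full precision, 49.926 ÷ 84.701 = 0.589438141226…; keep min(3, 4) = 3 s.f.
Rounded to 3 significant figures: 0.589.

0.589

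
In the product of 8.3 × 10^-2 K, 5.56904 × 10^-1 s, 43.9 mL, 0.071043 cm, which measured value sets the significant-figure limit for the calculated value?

8.3 × 10^-2 K → 2 s.f.; 5.56904 × 10^-1 s → 6 s.f.; 43.9 mL → 3 s.f.; 0.071043 cm → 5 s.f.
The fewest is 2 significant figures, from 8.3 × 10^-2 K.

8.3 × 10^-2 K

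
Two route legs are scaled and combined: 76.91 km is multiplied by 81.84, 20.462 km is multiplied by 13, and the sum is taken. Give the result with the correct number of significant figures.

76.91 × 81.84 = 6294.3144 → 6294 km (4 s.f., last digit at the 10^0 place).
20.462 × 13 = 266.006 → 2.7 × 10^2 km (2 s.f., last digit at the 10^1 place).
Sum: 6560.3204 km; keep the coarser place, 10^1.
Result: 6.56 × 10^3 km.

6.56 × 10^3 km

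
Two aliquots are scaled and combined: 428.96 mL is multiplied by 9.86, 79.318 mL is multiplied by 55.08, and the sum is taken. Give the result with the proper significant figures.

8.60 × 10^3 mL

428.96 × 9.86 = 4229.5456 → 4.23 × 10^3 mL (3 s.f., last digit at the 10^1 place).
79.318 × 55.08 = 4368.83544 → 4369 mL (4 s.f., last digit at the 10^0 place).
Sum: 8598.38104 mL; keep the coarser place, 10^1.
Result: 8.60 × 10^3 mL.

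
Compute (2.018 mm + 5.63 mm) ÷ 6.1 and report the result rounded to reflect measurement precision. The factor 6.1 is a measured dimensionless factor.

2.018 mm + 5.63 mm = 7.648 mm; the sum is limited to 2 decimal places (3 s.f.).
Carrying full precision, 7.648 ÷ 6.1 = 1.2537704918… mm; 6.1 has 2 s.f., so the result keeps min(3, 2) = 2 s.f.
Rounded to 2 significant figures: 1.3 mm.

1.3 mm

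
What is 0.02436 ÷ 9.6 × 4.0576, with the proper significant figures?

0.02436 ÷ 9.6 × 4.0576 = 0.01029616
Multiplication/division keeps the fewest significant figures: 0.02436 → 4 s.f., 9.6 → 2 s.f., 4.0576 → 5 s.f.; limit is 2.
Rounded to 2 significant figures: 1.0 × 10⁻².

1.0 × 10⁻²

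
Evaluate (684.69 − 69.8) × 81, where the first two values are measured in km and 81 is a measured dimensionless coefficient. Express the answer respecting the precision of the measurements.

684.69 km − 69.8 km = 614.89 km; the difference is limited to 1 decimal place (4 s.f.).
Carrying full precision, 614.89 × 81 = 49806.09 km; 81 has 2 s.f., so the result keeps min(4, 2) = 2 s.f.
Rounded to 2 significant figures: 5.0 × 10^4 km.

5.0 × 10^4 km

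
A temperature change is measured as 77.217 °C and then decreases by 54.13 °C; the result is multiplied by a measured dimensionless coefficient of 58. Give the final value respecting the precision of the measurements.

1.3 × 10^3 °C

77.217 °C − 54.13 °C = 23.087 °C; the difference is limited to 2 decimal places (4 s.f.).
Carrying full precision, 23.087 × 58 = 1339.046 °C; 58 has 2 s.f., so the result keeps min(4, 2) = 2 s.f.
Rounded to 2 significant figures: 1.3 × 10^3 °C.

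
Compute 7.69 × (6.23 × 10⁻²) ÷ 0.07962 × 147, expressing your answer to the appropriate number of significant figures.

885

7.69 × (6.23 × 10⁻²) ÷ 0.07962 × 147 = 884.523850791…
Multiplication/division keeps the fewest significant figures: 7.69 → 3 s.f., 6.23 × 10⁻² → 3 s.f., 0.07962 → 4 s.f., 147 → 3 s.f.; limit is 3.
Rounded to 3 significant figures: 885.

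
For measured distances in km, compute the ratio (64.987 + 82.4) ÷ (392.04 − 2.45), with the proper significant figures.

64.987 + 82.4 = 147.387, limited to 1 d.p. → 4 s.f.; 392.04 − 2.45 = 389.59, limited to 2 d.p. → 5 s.f.
Carrying full precision, 147.387 ÷ 389.59 = 0.378313098385…; keep min(4, 5) = 4 s.f.
Rounded to 4 significant figures: 0.3783.

0.3783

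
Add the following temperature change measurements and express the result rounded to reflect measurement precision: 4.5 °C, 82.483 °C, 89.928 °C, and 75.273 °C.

252.2 °C

4.5 °C + 82.483 °C + 89.928 °C + 75.273 °C = 252.184 °C.
Addition/subtraction keeps the fewest decimal places: 4.5 → 1 decimal place, 82.483 → 3 decimal places, 89.928 → 3 decimal places, 75.273 → 3 decimal places; limit is 1.
Rounded to 1 decimal place: 252.2 °C.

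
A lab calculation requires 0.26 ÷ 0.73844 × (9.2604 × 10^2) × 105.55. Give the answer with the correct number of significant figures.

0.26 ÷ 0.73844 × (9.2604 × 10^2) × 105.55 = 34414.8688045…
Multiplication/division keeps the fewest significant figures: 0.26 → 2 s.f., 0.73844 → 5 s.f., 9.2604 × 10^2 → 5 s.f., 105.55 → 5 s.f.; limit is 2.
Rounded to 2 significant figures: 3.4 × 10^4.

3.4 × 10^4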